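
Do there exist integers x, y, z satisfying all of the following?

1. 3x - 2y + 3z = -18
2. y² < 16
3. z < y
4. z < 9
Yes

Take x = -5, y = 0, z = -1. Substituting into each constraint:
  (1) 3(-5) - 2(0) + 3(-1) = -18 ✓
  (2) y² = (0)² = 0, and 0 < 16 ✓
  (3) -1 < 0 ✓
  (4) -1 < 9 ✓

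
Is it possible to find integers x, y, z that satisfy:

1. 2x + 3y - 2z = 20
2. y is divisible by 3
Yes

Take x = 10, y = 0, z = 0. Substituting into each constraint:
  (1) 2(10) + 3(0) - 2(0) = 20 ✓
  (2) 0 = 3 × 0, remainder 0 ✓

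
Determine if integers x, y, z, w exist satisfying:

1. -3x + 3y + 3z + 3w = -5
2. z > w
No

Even the single constraint (-3x + 3y + 3z + 3w = -5) is infeasible over the integers.

  - -3x + 3y + 3z + 3w = -5: every term on the left is divisible by 3, so the LHS ≡ 0 (mod 3), but the RHS -5 is not — no integer solution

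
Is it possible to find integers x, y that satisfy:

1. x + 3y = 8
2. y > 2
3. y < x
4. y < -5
No

A contradictory subset is {y > 2, y < -5}. No integer assignment can satisfy these jointly:

  - y > 2: bounds one variable relative to a constant
  - y < -5: bounds one variable relative to a constant

Direct contradiction: the bounds on y require y ≥ 3 and y ≤ -6 simultaneously, which is empty.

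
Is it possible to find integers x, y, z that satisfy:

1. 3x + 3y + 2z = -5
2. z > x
Yes

Take x = 1, y = -4, z = 2. Substituting into each constraint:
  (1) 3(1) + 3(-4) + 2(2) = -5 ✓
  (2) 2 > 1 ✓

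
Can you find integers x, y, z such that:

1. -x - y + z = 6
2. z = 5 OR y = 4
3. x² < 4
Yes

Take x = 0, y = 4, z = 10. Substituting into each constraint:
  (1) 0 + (-4) + 10 = 6 ✓
  (2) y = 4, target 4 ✓ (second branch holds)
  (3) x² = (0)² = 0, and 0 < 4 ✓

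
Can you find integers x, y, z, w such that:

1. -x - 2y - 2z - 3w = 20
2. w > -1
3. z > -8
Yes

Take x = -6, y = 0, z = -7, w = 0. Substituting into each constraint:
  (1) 6 - 2(0) - 2(-7) - 3(0) = 20 ✓
  (2) 0 > -1 ✓
  (3) -7 > -8 ✓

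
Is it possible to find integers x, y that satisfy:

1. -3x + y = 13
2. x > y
Yes

Take x = -7, y = -8. Substituting into each constraint:
  (1) -3(-7) + (-8) = 13 ✓
  (2) -7 > -8 ✓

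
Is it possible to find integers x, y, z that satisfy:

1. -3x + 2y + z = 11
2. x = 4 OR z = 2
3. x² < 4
Yes

Take x = -1, y = 3, z = 2. Substituting into each constraint:
  (1) -3(-1) + 2(3) + 2 = 11 ✓
  (2) z = 2, target 2 ✓ (second branch holds)
  (3) x² = (-1)² = 1, and 1 < 4 ✓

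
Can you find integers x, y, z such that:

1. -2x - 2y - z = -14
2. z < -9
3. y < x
Yes

Take x = 7, y = 6, z = -12. Substituting into each constraint:
  (1) -2(7) - 2(6) + 12 = -14 ✓
  (2) -12 < -9 ✓
  (3) 6 < 7 ✓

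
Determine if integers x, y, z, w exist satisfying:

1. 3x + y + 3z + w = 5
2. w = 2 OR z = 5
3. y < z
Yes

Take x = 0, y = 4, z = 5, w = -14. Substituting into each constraint:
  (1) 3(0) + 4 + 3(5) + (-14) = 5 ✓
  (2) z = 5, target 5 ✓ (second branch holds)
  (3) 4 < 5 ✓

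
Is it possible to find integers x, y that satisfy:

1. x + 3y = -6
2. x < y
Yes

Take x = -3, y = -1. Substituting into each constraint:
  (1) (-3) + 3(-1) = -6 ✓
  (2) -3 < -1 ✓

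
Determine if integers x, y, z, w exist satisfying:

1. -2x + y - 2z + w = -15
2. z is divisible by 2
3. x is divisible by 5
Yes

Take x = 0, y = 0, z = 0, w = -15. Substituting into each constraint:
  (1) -2(0) + 0 - 2(0) + (-15) = -15 ✓
  (2) 0 = 2 × 0, remainder 0 ✓
  (3) 0 = 5 × 0, remainder 0 ✓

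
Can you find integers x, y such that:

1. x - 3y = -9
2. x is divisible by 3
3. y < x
Yes

Take x = 6, y = 5. Substituting into each constraint:
  (1) 6 - 3(5) = -9 ✓
  (2) 6 = 3 × 2, remainder 0 ✓
  (3) 5 < 6 ✓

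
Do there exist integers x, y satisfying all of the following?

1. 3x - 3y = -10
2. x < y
No

Even the single constraint (3x - 3y = -10) is infeasible over the integers.

  - 3x - 3y = -10: every term on the left is divisible by 3, so the LHS ≡ 0 (mod 3), but the RHS -10 is not — no integer solution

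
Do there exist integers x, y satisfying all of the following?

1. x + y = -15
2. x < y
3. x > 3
No

The full constraint system is jointly infeasible over the integers. Each constraint and what it forces:

  - x + y = -15: is a linear equation tying the variables together
  - x < y: bounds one variable relative to another variable
  - x > 3: bounds one variable relative to a constant

Propagating the comparison: y > x and x ≥ 4 give y ≥ 5. Range argument: with x ∈ [4, ∞], y ∈ [5, ∞], the left side of the equation is at least 9, but the right side is -15 < 9. No integer solution exists.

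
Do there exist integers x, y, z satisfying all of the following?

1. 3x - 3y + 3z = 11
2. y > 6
No

Even the single constraint (3x - 3y + 3z = 11) is infeasible over the integers.

  - 3x - 3y + 3z = 11: every term on the left is divisible by 3, so the LHS ≡ 0 (mod 3), but the RHS 11 is not — no integer solution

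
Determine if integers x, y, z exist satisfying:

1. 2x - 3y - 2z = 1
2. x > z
Yes

Take x = 0, y = 1, z = -2. Substituting into each constraint:
  (1) 2(0) - 3(1) - 2(-2) = 1 ✓
  (2) 0 > -2 ✓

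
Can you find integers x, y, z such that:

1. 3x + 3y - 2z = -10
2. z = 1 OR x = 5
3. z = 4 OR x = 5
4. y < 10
Yes

Take x = 5, y = -7, z = 2. Substituting into each constraint:
  (1) 3(5) + 3(-7) - 2(2) = -10 ✓
  (2) x = 5, target 5 ✓ (second branch holds)
  (3) x = 5, target 5 ✓ (second branch holds)
  (4) -7 < 10 ✓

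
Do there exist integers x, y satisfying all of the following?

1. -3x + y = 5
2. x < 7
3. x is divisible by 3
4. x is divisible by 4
Yes

Take x = 0, y = 5. Substituting into each constraint:
  (1) -3(0) + 5 = 5 ✓
  (2) 0 < 7 ✓
  (3) 0 = 3 × 0, remainder 0 ✓
  (4) 0 = 4 × 0, remainder 0 ✓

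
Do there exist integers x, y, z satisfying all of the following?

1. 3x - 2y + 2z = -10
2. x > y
Yes

Take x = 2, y = 1, z = -7. Substituting into each constraint:
  (1) 3(2) - 2(1) + 2(-7) = -10 ✓
  (2) 2 > 1 ✓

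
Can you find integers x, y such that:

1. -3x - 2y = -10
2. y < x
Yes

Take x = 4, y = -1. Substituting into each constraint:
  (1) -3(4) - 2(-1) = -10 ✓
  (2) -1 < 4 ✓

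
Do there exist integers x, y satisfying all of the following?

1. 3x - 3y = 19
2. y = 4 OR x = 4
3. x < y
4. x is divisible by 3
No

Even the single constraint (3x - 3y = 19) is infeasible over the integers.

  - 3x - 3y = 19: every term on the left is divisible by 3, so the LHS ≡ 0 (mod 3), but the RHS 19 is not — no integer solution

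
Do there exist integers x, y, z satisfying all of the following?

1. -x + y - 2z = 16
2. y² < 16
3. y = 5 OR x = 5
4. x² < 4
No

A contradictory subset is {y² < 16, y = 5 OR x = 5, x² < 4}. No integer assignment can satisfy these jointly:

  - y² < 16: restricts y to |y| ≤ 3
  - y = 5 OR x = 5: forces a choice: either y = 5 or x = 5
  - x² < 4: restricts x to |x| ≤ 1

Split on the disjunction (y = 5 OR x = 5):
  • If y = 5: this contradicts y² < 16, which requires |y| ≤ 3.
  • If x = 5: this contradicts x² < 4, which requires |x| ≤ 1.
Both branches are infeasible, so the system has no integer solution.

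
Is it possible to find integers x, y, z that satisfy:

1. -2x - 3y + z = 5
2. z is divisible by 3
Yes

Take x = 2, y = -3, z = 0. Substituting into each constraint:
  (1) -2(2) - 3(-3) + 0 = 5 ✓
  (2) 0 = 3 × 0, remainder 0 ✓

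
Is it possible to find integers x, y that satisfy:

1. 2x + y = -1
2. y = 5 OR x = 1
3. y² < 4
No

The full constraint system is jointly infeasible over the integers. Each constraint and what it forces:

  - 2x + y = -1: is a linear equation tying the variables together
  - y = 5 OR x = 1: forces a choice: either y = 5 or x = 1
  - y² < 4: restricts y to |y| ≤ 1

Split on the disjunction (y = 5 OR x = 1):
  • If y = 5: this contradicts y² < 4, which requires |y| ≤ 1.
  • If x = 1: the equation forces y = -3, but y² < 4 requires |y| ≤ 1.
Both branches are infeasible, so the system has no integer solution.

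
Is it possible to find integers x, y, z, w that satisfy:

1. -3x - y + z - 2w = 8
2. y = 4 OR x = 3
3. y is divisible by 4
Yes

Take x = 0, y = 4, z = 0, w = -6. Substituting into each constraint:
  (1) -3(0) + (-4) + 0 - 2(-6) = 8 ✓
  (2) y = 4, target 4 ✓ (first branch holds)
  (3) 4 = 4 × 1, remainder 0 ✓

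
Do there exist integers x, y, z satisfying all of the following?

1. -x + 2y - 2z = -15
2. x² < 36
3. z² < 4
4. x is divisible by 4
No

A contradictory subset is {-x + 2y - 2z = -15, x is divisible by 4}. No integer assignment can satisfy these jointly:

  - -x + 2y - 2z = -15: is a linear equation tying the variables together
  - x is divisible by 4: restricts x to multiples of 4

Modular obstruction: writing x = 4x', every remaining term of the linear equation is divisible by 2, so the left side is ≡ 0 (mod 2); but the right side -15 ≡ 1 (mod 2). No integers can satisfy it.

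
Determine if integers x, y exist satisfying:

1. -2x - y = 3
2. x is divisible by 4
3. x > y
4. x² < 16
Yes

Take x = 0, y = -3. Substituting into each constraint:
  (1) -2(0) + 3 = 3 ✓
  (2) 0 = 4 × 0, remainder 0 ✓
  (3) 0 > -3 ✓
  (4) x² = (0)² = 0, and 0 < 16 ✓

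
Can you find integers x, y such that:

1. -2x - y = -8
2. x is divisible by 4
Yes

Take x = 0, y = 8. Substituting into each constraint:
  (1) -2(0) + (-8) = -8 ✓
  (2) 0 = 4 × 0, remainder 0 ✓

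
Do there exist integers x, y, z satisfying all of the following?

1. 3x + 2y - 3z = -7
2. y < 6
Yes

Take x = 0, y = -2, z = 1. Substituting into each constraint:
  (1) 3(0) + 2(-2) - 3(1) = -7 ✓
  (2) -2 < 6 ✓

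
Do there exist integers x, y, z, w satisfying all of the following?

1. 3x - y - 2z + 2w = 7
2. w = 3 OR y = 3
Yes

Take x = 0, y = 3, z = -5, w = 0. Substituting into each constraint:
  (1) 3(0) + (-3) - 2(-5) + 2(0) = 7 ✓
  (2) y = 3, target 3 ✓ (second branch holds)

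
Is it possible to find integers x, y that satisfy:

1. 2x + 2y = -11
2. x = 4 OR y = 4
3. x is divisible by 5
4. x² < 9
No

Even the single constraint (2x + 2y = -11) is infeasible over the integers.

  - 2x + 2y = -11: every term on the left is divisible by 2, so the LHS ≡ 0 (mod 2), but the RHS -11 is not — no integer solution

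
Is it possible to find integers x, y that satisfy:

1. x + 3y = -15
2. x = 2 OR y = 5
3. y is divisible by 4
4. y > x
No

The full constraint system is jointly infeasible over the integers. Each constraint and what it forces:

  - x + 3y = -15: is a linear equation tying the variables together
  - x = 2 OR y = 5: forces a choice: either x = 2 or y = 5
  - y is divisible by 4: restricts y to multiples of 4
  - y > x: bounds one variable relative to another variable

Split on the disjunction (x = 2 OR y = 5):
  • If x = 2: with x = 2, writing y = 4y', every remaining term of the linear equation is divisible by 12, so the left side is ≡ 0 (mod 12); but the right side -17 ≡ 7 (mod 12). No integers can satisfy it.
  • If y = 5: this contradicts the divisibility constraint — 5 is not a multiple of 4.
Both branches are infeasible, so the system has no integer solution.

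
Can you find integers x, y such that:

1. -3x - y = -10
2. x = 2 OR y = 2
Yes

Take x = 2, y = 4. Substituting into each constraint:
  (1) -3(2) + (-4) = -10 ✓
  (2) x = 2, target 2 ✓ (first branch holds)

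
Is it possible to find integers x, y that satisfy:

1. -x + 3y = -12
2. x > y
Yes

Take x = -3, y = -5. Substituting into each constraint:
  (1) 3 + 3(-5) = -12 ✓
  (2) -3 > -5 ✓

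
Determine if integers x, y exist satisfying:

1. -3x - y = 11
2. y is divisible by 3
No

The full constraint system is jointly infeasible over the integers. Each constraint and what it forces:

  - -3x - y = 11: is a linear equation tying the variables together
  - y is divisible by 3: restricts y to multiples of 3

Modular obstruction: writing y = 3y', every remaining term of the linear equation is divisible by 3, so the left side is ≡ 0 (mod 3); but the right side 11 ≡ 2 (mod 3). No integers can satisfy it.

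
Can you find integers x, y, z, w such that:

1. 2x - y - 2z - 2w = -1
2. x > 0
Yes

Take x = 1, y = 1, z = 0, w = 1. Substituting into each constraint:
  (1) 2(1) + (-1) - 2(0) - 2(1) = -1 ✓
  (2) 1 > 0 ✓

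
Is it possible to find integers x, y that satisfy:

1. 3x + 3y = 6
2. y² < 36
Yes

Take x = 2, y = 0. Substituting into each constraint:
  (1) 3(2) + 3(0) = 6 ✓
  (2) y² = (0)² = 0, and 0 < 36 ✓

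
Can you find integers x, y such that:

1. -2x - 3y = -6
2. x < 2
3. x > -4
Yes

Take x = 0, y = 2. Substituting into each constraint:
  (1) -2(0) - 3(2) = -6 ✓
  (2) 0 < 2 ✓
  (3) 0 > -4 ✓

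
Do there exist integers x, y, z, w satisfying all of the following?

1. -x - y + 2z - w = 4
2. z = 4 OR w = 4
Yes

Take x = 1, y = 0, z = 4, w = 3. Substituting into each constraint:
  (1) (-1) + 0 + 2(4) + (-3) = 4 ✓
  (2) z = 4, target 4 ✓ (first branch holds)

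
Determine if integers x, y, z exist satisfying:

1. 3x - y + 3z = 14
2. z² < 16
Yes

Take x = 5, y = 1, z = 0. Substituting into each constraint:
  (1) 3(5) + (-1) + 3(0) = 14 ✓
  (2) z² = (0)² = 0, and 0 < 16 ✓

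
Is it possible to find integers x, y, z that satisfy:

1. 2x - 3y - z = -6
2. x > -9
Yes

Take x = -3, y = 0, z = 0. Substituting into each constraint:
  (1) 2(-3) - 3(0) + 0 = -6 ✓
  (2) -3 > -9 ✓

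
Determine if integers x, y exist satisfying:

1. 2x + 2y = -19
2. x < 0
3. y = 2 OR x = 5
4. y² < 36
No

Even the single constraint (2x + 2y = -19) is infeasible over the integers.

  - 2x + 2y = -19: every term on the left is divisible by 2, so the LHS ≡ 0 (mod 2), but the RHS -19 is not — no integer solution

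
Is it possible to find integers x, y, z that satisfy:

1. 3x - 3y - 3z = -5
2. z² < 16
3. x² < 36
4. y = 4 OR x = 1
No

Even the single constraint (3x - 3y - 3z = -5) is infeasible over the integers.

  - 3x - 3y - 3z = -5: every term on the left is divisible by 3, so the LHS ≡ 0 (mod 3), but the RHS -5 is not — no integer solution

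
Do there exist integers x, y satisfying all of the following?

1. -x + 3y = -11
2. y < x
Yes

Take x = -4, y = -5. Substituting into each constraint:
  (1) 4 + 3(-5) = -11 ✓
  (2) -5 < -4 ✓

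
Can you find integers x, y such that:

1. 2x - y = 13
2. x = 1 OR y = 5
Yes

Take x = 1, y = -11. Substituting into each constraint:
  (1) 2(1) + 11 = 13 ✓
  (2) x = 1, target 1 ✓ (first branch holds)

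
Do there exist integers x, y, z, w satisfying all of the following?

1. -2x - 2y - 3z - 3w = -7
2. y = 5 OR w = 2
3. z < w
Yes

Take x = 0, y = 5, z = -1, w = 0. Substituting into each constraint:
  (1) -2(0) - 2(5) - 3(-1) - 3(0) = -7 ✓
  (2) y = 5, target 5 ✓ (first branch holds)
  (3) -1 < 0 ✓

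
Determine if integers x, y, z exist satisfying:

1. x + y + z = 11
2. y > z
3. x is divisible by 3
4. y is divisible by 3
Yes

Take x = 12, y = 0, z = -1. Substituting into each constraint:
  (1) 12 + 0 + (-1) = 11 ✓
  (2) 0 > -1 ✓
  (3) 12 = 3 × 4, remainder 0 ✓
  (4) 0 = 3 × 0, remainder 0 ✓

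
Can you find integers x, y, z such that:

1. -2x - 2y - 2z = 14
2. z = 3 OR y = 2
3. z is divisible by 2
Yes

Take x = -13, y = 2, z = 4. Substituting into each constraint:
  (1) -2(-13) - 2(2) - 2(4) = 14 ✓
  (2) y = 2, target 2 ✓ (second branch holds)
  (3) 4 = 2 × 2, remainder 0 ✓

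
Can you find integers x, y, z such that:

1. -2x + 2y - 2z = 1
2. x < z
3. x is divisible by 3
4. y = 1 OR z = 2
No

Even the single constraint (-2x + 2y - 2z = 1) is infeasible over the integers.

  - -2x + 2y - 2z = 1: every term on the left is divisible by 2, so the LHS ≡ 0 (mod 2), but the RHS 1 is not — no integer solution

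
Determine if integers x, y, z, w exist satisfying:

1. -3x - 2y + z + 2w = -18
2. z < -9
Yes

Take x = 0, y = 4, z = -10, w = 0. Substituting into each constraint:
  (1) -3(0) - 2(4) + (-10) + 2(0) = -18 ✓
  (2) -10 < -9 ✓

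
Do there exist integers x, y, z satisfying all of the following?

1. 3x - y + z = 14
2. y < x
Yes

Take x = 1, y = 0, z = 11. Substituting into each constraint:
  (1) 3(1) + 0 + 11 = 14 ✓
  (2) 0 < 1 ✓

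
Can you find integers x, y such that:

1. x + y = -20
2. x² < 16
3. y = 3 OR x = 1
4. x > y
Yes

Take x = 1, y = -21. Substituting into each constraint:
  (1) 1 + (-21) = -20 ✓
  (2) x² = (1)² = 1, and 1 < 16 ✓
  (3) x = 1, target 1 ✓ (second branch holds)
  (4) 1 > -21 ✓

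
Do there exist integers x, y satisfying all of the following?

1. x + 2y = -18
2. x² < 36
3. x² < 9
Yes

Take x = 0, y = -9. Substituting into each constraint:
  (1) 0 + 2(-9) = -18 ✓
  (2) x² = (0)² = 0, and 0 < 36 ✓
  (3) x² = (0)² = 0, and 0 < 9 ✓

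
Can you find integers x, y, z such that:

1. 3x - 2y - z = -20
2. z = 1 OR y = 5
Yes

Take x = -5, y = 2, z = 1. Substituting into each constraint:
  (1) 3(-5) - 2(2) + (-1) = -20 ✓
  (2) z = 1, target 1 ✓ (first branch holds)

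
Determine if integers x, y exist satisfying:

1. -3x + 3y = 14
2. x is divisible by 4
No

Even the single constraint (-3x + 3y = 14) is infeasible over the integers.

  - -3x + 3y = 14: every term on the left is divisible by 3, so the LHS ≡ 0 (mod 3), but the RHS 14 is not — no integer solution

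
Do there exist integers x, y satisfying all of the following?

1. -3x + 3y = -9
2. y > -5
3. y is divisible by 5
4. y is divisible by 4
Yes

Take x = 3, y = 0. Substituting into each constraint:
  (1) -3(3) + 3(0) = -9 ✓
  (2) 0 > -5 ✓
  (3) 0 = 5 × 0, remainder 0 ✓
  (4) 0 = 4 × 0, remainder 0 ✓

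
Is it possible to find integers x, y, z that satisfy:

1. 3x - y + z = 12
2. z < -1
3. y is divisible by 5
Yes

Take x = 5, y = 0, z = -3. Substituting into each constraint:
  (1) 3(5) + 0 + (-3) = 12 ✓
  (2) -3 < -1 ✓
  (3) 0 = 5 × 0, remainder 0 ✓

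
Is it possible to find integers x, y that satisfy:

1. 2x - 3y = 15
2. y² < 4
Yes

Take x = 6, y = -1. Substituting into each constraint:
  (1) 2(6) - 3(-1) = 15 ✓
  (2) y² = (-1)² = 1, and 1 < 4 ✓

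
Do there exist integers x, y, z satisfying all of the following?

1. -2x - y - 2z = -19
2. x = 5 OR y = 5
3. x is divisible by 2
Yes

Take x = 6, y = 5, z = 1. Substituting into each constraint:
  (1) -2(6) + (-5) - 2(1) = -19 ✓
  (2) y = 5, target 5 ✓ (second branch holds)
  (3) 6 = 2 × 3, remainder 0 ✓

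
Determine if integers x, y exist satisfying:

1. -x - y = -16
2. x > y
Yes

Take x = 9, y = 7. Substituting into each constraint:
  (1) (-9) + (-7) = -16 ✓
  (2) 9 > 7 ✓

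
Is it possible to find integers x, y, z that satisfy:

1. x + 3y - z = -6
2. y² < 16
Yes

Take x = 0, y = -2, z = 0. Substituting into each constraint:
  (1) 0 + 3(-2) + 0 = -6 ✓
  (2) y² = (-2)² = 4, and 4 < 16 ✓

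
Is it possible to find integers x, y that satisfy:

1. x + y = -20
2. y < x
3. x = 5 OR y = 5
Yes

Take x = 5, y = -25. Substituting into each constraint:
  (1) 5 + (-25) = -20 ✓
  (2) -25 < 5 ✓
  (3) x = 5, target 5 ✓ (first branch holds)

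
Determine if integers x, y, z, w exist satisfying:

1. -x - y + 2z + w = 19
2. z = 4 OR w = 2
Yes

Take x = -17, y = 0, z = 0, w = 2. Substituting into each constraint:
  (1) 17 + 0 + 2(0) + 2 = 19 ✓
  (2) w = 2, target 2 ✓ (second branch holds)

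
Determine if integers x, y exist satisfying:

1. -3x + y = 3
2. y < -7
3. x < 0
Yes

Take x = -4, y = -9. Substituting into each constraint:
  (1) -3(-4) + (-9) = 3 ✓
  (2) -9 < -7 ✓
  (3) -4 < 0 ✓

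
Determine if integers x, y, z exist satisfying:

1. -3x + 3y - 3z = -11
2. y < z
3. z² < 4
No

Even the single constraint (-3x + 3y - 3z = -11) is infeasible over the integers.

  - -3x + 3y - 3z = -11: every term on the left is divisible by 3, so the LHS ≡ 0 (mod 3), but the RHS -11 is not — no integer solution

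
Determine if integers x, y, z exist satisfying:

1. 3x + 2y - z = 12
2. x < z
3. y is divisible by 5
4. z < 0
Yes

Take x = -3, y = 10, z = -1. Substituting into each constraint:
  (1) 3(-3) + 2(10) + 1 = 12 ✓
  (2) -3 < -1 ✓
  (3) 10 = 5 × 2, remainder 0 ✓
  (4) -1 < 0 ✓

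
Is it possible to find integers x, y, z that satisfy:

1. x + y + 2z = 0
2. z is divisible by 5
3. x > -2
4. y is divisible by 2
Yes

Take x = 0, y = 0, z = 0. Substituting into each constraint:
  (1) 0 + 0 + 2(0) = 0 ✓
  (2) 0 = 5 × 0, remainder 0 ✓
  (3) 0 > -2 ✓
  (4) 0 = 2 × 0, remainder 0 ✓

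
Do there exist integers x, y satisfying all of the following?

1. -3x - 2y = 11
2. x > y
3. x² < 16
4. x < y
No

A contradictory subset is {x > y, x < y}. No integer assignment can satisfy these jointly:

  - x > y: bounds one variable relative to another variable
  - x < y: bounds one variable relative to another variable

Direct contradiction: x > y and y > x cannot both hold.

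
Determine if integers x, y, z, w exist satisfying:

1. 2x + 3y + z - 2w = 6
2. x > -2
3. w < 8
Yes

Take x = 0, y = 2, z = 0, w = 0. Substituting into each constraint:
  (1) 2(0) + 3(2) + 0 - 2(0) = 6 ✓
  (2) 0 > -2 ✓
  (3) 0 < 8 ✓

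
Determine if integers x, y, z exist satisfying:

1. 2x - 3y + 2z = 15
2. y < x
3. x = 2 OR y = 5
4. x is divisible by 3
Yes

Take x = 6, y = 5, z = 9. Substituting into each constraint:
  (1) 2(6) - 3(5) + 2(9) = 15 ✓
  (2) 5 < 6 ✓
  (3) y = 5, target 5 ✓ (second branch holds)
  (4) 6 = 3 × 2, remainder 0 ✓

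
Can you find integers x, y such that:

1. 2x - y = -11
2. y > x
Yes

Take x = 0, y = 11. Substituting into each constraint:
  (1) 2(0) + (-11) = -11 ✓
  (2) 11 > 0 ✓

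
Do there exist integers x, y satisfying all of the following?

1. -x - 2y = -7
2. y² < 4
Yes

Take x = 7, y = 0. Substituting into each constraint:
  (1) (-7) - 2(0) = -7 ✓
  (2) y² = (0)² = 0, and 0 < 4 ✓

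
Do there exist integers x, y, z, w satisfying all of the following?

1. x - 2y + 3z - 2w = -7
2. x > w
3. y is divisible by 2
Yes

Take x = 0, y = 0, z = -3, w = -1. Substituting into each constraint:
  (1) 0 - 2(0) + 3(-3) - 2(-1) = -7 ✓
  (2) 0 > -1 ✓
  (3) 0 = 2 × 0, remainder 0 ✓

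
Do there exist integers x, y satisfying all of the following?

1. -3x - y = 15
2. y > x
Yes

Take x = -4, y = -3. Substituting into each constraint:
  (1) -3(-4) + 3 = 15 ✓
  (2) -3 > -4 ✓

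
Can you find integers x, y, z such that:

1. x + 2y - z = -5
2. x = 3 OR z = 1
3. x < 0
Yes

Take x = -2, y = -1, z = 1. Substituting into each constraint:
  (1) (-2) + 2(-1) + (-1) = -5 ✓
  (2) z = 1, target 1 ✓ (second branch holds)
  (3) -2 < 0 ✓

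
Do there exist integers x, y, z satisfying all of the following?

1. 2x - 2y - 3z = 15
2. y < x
Yes

Take x = 0, y = -3, z = -3. Substituting into each constraint:
  (1) 2(0) - 2(-3) - 3(-3) = 15 ✓
  (2) -3 < 0 ✓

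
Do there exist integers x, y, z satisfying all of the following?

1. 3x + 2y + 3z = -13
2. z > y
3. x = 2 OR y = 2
Yes

Take x = 2, y = -5, z = -3. Substituting into each constraint:
  (1) 3(2) + 2(-5) + 3(-3) = -13 ✓
  (2) -3 > -5 ✓
  (3) x = 2, target 2 ✓ (first branch holds)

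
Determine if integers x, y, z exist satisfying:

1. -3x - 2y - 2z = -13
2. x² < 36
Yes

Take x = 1, y = 5, z = 0. Substituting into each constraint:
  (1) -3(1) - 2(5) - 2(0) = -13 ✓
  (2) x² = (1)² = 1, and 1 < 36 ✓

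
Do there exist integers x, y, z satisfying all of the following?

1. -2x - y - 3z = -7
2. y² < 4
Yes

Take x = 2, y = 0, z = 1. Substituting into each constraint:
  (1) -2(2) + 0 - 3(1) = -7 ✓
  (2) y² = (0)² = 0, and 0 < 4 ✓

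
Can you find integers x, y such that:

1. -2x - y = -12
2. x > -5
Yes

Take x = 0, y = 12. Substituting into each constraint:
  (1) -2(0) + (-12) = -12 ✓
  (2) 0 > -5 ✓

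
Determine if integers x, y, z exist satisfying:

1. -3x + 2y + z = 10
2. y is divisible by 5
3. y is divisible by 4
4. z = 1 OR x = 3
Yes

Take x = -3, y = 0, z = 1. Substituting into each constraint:
  (1) -3(-3) + 2(0) + 1 = 10 ✓
  (2) 0 = 5 × 0, remainder 0 ✓
  (3) 0 = 4 × 0, remainder 0 ✓
  (4) z = 1, target 1 ✓ (first branch holds)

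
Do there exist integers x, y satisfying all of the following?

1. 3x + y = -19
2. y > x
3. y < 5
Yes

Take x = -5, y = -4. Substituting into each constraint:
  (1) 3(-5) + (-4) = -19 ✓
  (2) -4 > -5 ✓
  (3) -4 < 5 ✓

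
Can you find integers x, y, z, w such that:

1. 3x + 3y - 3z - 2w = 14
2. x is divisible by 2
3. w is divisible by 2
Yes

Take x = 0, y = 0, z = -6, w = 2. Substituting into each constraint:
  (1) 3(0) + 3(0) - 3(-6) - 2(2) = 14 ✓
  (2) 0 = 2 × 0, remainder 0 ✓
  (3) 2 = 2 × 1, remainder 0 ✓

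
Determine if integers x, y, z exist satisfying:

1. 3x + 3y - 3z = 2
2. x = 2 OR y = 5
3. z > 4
No

Even the single constraint (3x + 3y - 3z = 2) is infeasible over the integers.

  - 3x + 3y - 3z = 2: every term on the left is divisible by 3, so the LHS ≡ 0 (mod 3), but the RHS 2 is not — no integer solution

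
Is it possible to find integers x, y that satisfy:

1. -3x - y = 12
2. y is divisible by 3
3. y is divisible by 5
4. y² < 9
Yes

Take x = -4, y = 0. Substituting into each constraint:
  (1) -3(-4) + 0 = 12 ✓
  (2) 0 = 3 × 0, remainder 0 ✓
  (3) 0 = 5 × 0, remainder 0 ✓
  (4) y² = (0)² = 0, and 0 < 9 ✓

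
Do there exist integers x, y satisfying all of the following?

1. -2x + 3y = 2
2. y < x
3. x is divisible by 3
No

A contradictory subset is {-2x + 3y = 2, x is divisible by 3}. No integer assignment can satisfy these jointly:

  - -2x + 3y = 2: is a linear equation tying the variables together
  - x is divisible by 3: restricts x to multiples of 3

Modular obstruction: writing x = 3x', every remaining term of the linear equation is divisible by 3, so the left side is ≡ 0 (mod 3); but the right side 2 ≡ 2 (mod 3). No integers can satisfy it.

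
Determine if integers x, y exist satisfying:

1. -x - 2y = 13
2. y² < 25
Yes

Take x = -13, y = 0. Substituting into each constraint:
  (1) 13 - 2(0) = 13 ✓
  (2) y² = (0)² = 0, and 0 < 25 ✓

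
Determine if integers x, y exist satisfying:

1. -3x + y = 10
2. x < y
Yes

Take x = -3, y = 1. Substituting into each constraint:
  (1) -3(-3) + 1 = 10 ✓
  (2) -3 < 1 ✓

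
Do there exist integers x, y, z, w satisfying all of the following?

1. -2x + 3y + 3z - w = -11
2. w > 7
Yes

Take x = 0, y = -1, z = 0, w = 8. Substituting into each constraint:
  (1) -2(0) + 3(-1) + 3(0) + (-8) = -11 ✓
  (2) 8 > 7 ✓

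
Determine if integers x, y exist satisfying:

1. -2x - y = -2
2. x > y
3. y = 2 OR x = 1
Yes

Take x = 1, y = 0. Substituting into each constraint:
  (1) -2(1) + 0 = -2 ✓
  (2) 1 > 0 ✓
  (3) x = 1, target 1 ✓ (second branch holds)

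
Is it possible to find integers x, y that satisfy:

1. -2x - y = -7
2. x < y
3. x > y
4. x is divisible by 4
No

A contradictory subset is {x < y, x > y}. No integer assignment can satisfy these jointly:

  - x < y: bounds one variable relative to another variable
  - x > y: bounds one variable relative to another variable

Direct contradiction: y > x and x > y cannot both hold.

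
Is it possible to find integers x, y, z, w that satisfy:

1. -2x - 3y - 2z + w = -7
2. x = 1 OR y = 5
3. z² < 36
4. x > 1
Yes

Take x = 2, y = 5, z = 0, w = 12. Substituting into each constraint:
  (1) -2(2) - 3(5) - 2(0) + 12 = -7 ✓
  (2) y = 5, target 5 ✓ (second branch holds)
  (3) z² = (0)² = 0, and 0 < 36 ✓
  (4) 2 > 1 ✓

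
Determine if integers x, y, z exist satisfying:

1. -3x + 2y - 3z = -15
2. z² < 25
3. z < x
Yes

Take x = 1, y = -6, z = 0. Substituting into each constraint:
  (1) -3(1) + 2(-6) - 3(0) = -15 ✓
  (2) z² = (0)² = 0, and 0 < 25 ✓
  (3) 0 < 1 ✓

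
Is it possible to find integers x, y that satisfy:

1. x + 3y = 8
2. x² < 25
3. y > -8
Yes

Take x = 2, y = 2. Substituting into each constraint:
  (1) 2 + 3(2) = 8 ✓
  (2) x² = (2)² = 4, and 4 < 25 ✓
  (3) 2 > -8 ✓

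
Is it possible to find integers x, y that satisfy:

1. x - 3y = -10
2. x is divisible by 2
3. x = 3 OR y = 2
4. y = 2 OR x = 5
Yes

Take x = -4, y = 2. Substituting into each constraint:
  (1) (-4) - 3(2) = -10 ✓
  (2) -4 = 2 × -2, remainder 0 ✓
  (3) y = 2, target 2 ✓ (second branch holds)
  (4) y = 2, target 2 ✓ (first branch holds)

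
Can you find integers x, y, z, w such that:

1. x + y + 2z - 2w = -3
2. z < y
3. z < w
Yes

Take x = -2, y = 1, z = 0, w = 1. Substituting into each constraint:
  (1) (-2) + 1 + 2(0) - 2(1) = -3 ✓
  (2) 0 < 1 ✓
  (3) 0 < 1 ✓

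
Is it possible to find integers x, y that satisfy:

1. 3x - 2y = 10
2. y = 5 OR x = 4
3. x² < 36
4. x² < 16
No

A contradictory subset is {3x - 2y = 10, y = 5 OR x = 4, x² < 16}. No integer assignment can satisfy these jointly:

  - 3x - 2y = 10: is a linear equation tying the variables together
  - y = 5 OR x = 4: forces a choice: either y = 5 or x = 4
  - x² < 16: restricts x to |x| ≤ 3

Split on the disjunction (y = 5 OR x = 4):
  • If y = 5: with y = 5, every remaining term of the linear equation is divisible by 3, so the left side is ≡ 0 (mod 3); but the right side 20 ≡ 2 (mod 3). No integers can satisfy it.
  • If x = 4: this contradicts x² < 16, which requires |x| ≤ 3.
Both branches are infeasible, so the system has no integer solution.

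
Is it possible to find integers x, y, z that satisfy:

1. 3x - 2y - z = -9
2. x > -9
Yes

Take x = 0, y = 0, z = 9. Substituting into each constraint:
  (1) 3(0) - 2(0) + (-9) = -9 ✓
  (2) 0 > -9 ✓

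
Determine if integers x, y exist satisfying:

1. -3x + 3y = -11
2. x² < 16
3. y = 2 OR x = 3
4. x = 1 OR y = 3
No

Even the single constraint (-3x + 3y = -11) is infeasible over the integers.

  - -3x + 3y = -11: every term on the left is divisible by 3, so the LHS ≡ 0 (mod 3), but the RHS -11 is not — no integer solution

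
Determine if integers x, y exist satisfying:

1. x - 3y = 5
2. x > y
Yes

Take x = 5, y = 0. Substituting into each constraint:
  (1) 5 - 3(0) = 5 ✓
  (2) 5 > 0 ✓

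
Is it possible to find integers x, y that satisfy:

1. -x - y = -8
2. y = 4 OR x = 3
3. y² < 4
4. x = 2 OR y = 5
No

The full constraint system is jointly infeasible over the integers. Each constraint and what it forces:

  - -x - y = -8: is a linear equation tying the variables together
  - y = 4 OR x = 3: forces a choice: either y = 4 or x = 3
  - y² < 4: restricts y to |y| ≤ 1
  - x = 2 OR y = 5: forces a choice: either x = 2 or y = 5

The bounds confine y to {-1, 0, 1}. For each value, substitute into the equation:
  • y = -1: the equation forces x = 9, but neither branch of (y = 4 OR x = 3) holds.
  • y = 0: the equation forces x = 8, but neither branch of (y = 4 OR x = 3) holds.
  • y = 1: the equation forces x = 7, but neither branch of (y = 4 OR x = 3) holds.
Every case fails, so no integer solution exists.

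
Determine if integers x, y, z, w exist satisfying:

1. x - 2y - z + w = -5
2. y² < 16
Yes

Take x = 0, y = 0, z = 5, w = 0. Substituting into each constraint:
  (1) 0 - 2(0) + (-5) + 0 = -5 ✓
  (2) y² = (0)² = 0, and 0 < 16 ✓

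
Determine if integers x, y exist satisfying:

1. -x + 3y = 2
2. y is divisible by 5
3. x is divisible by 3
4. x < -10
No

A contradictory subset is {-x + 3y = 2, x is divisible by 3}. No integer assignment can satisfy these jointly:

  - -x + 3y = 2: is a linear equation tying the variables together
  - x is divisible by 3: restricts x to multiples of 3

Modular obstruction: writing x = 3x', every remaining term of the linear equation is divisible by 3, so the left side is ≡ 0 (mod 3); but the right side 2 ≡ 2 (mod 3). No integers can satisfy it.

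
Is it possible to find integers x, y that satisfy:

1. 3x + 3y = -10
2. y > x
No

Even the single constraint (3x + 3y = -10) is infeasible over the integers.

  - 3x + 3y = -10: every term on the left is divisible by 3, so the LHS ≡ 0 (mod 3), but the RHS -10 is not — no integer solution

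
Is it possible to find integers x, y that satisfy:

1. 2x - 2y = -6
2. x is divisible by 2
Yes

Take x = 0, y = 3. Substituting into each constraint:
  (1) 2(0) - 2(3) = -6 ✓
  (2) 0 = 2 × 0, remainder 0 ✓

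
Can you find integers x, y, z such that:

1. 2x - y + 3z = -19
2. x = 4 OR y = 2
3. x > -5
Yes

Take x = 4, y = 0, z = -9. Substituting into each constraint:
  (1) 2(4) + 0 + 3(-9) = -19 ✓
  (2) x = 4, target 4 ✓ (first branch holds)
  (3) 4 > -5 ✓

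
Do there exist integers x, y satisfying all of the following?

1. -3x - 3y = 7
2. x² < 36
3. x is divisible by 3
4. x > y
No

Even the single constraint (-3x - 3y = 7) is infeasible over the integers.

  - -3x - 3y = 7: every term on the left is divisible by 3, so the LHS ≡ 0 (mod 3), but the RHS 7 is not — no integer solution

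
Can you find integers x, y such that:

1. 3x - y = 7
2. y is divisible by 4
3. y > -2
Yes

Take x = 5, y = 8. Substituting into each constraint:
  (1) 3(5) + (-8) = 7 ✓
  (2) 8 = 4 × 2, remainder 0 ✓
  (3) 8 > -2 ✓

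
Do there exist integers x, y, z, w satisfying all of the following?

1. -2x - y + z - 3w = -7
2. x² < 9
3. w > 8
Yes

Take x = 0, y = 0, z = 20, w = 9. Substituting into each constraint:
  (1) -2(0) + 0 + 20 - 3(9) = -7 ✓
  (2) x² = (0)² = 0, and 0 < 9 ✓
  (3) 9 > 8 ✓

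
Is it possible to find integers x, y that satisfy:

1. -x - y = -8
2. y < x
Yes

Take x = 5, y = 3. Substituting into each constraint:
  (1) (-5) + (-3) = -8 ✓
  (2) 3 < 5 ✓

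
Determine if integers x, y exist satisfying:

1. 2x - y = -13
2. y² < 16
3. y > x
Yes

Take x = -7, y = -1. Substituting into each constraint:
  (1) 2(-7) + 1 = -13 ✓
  (2) y² = (-1)² = 1, and 1 < 16 ✓
  (3) -1 > -7 ✓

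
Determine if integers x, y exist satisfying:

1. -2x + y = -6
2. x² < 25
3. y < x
Yes

Take x = 0, y = -6. Substituting into each constraint:
  (1) -2(0) + (-6) = -6 ✓
  (2) x² = (0)² = 0, and 0 < 25 ✓
  (3) -6 < 0 ✓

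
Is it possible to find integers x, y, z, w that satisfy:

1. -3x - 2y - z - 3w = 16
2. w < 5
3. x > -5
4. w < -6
Yes

Take x = 0, y = 4, z = 0, w = -8. Substituting into each constraint:
  (1) -3(0) - 2(4) + 0 - 3(-8) = 16 ✓
  (2) -8 < 5 ✓
  (3) 0 > -5 ✓
  (4) -8 < -6 ✓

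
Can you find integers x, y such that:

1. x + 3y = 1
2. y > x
Yes

Take x = -2, y = 1. Substituting into each constraint:
  (1) (-2) + 3(1) = 1 ✓
  (2) 1 > -2 ✓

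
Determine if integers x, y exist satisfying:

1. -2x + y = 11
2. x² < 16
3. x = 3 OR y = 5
Yes

Take x = -3, y = 5. Substituting into each constraint:
  (1) -2(-3) + 5 = 11 ✓
  (2) x² = (-3)² = 9, and 9 < 16 ✓
  (3) y = 5, target 5 ✓ (second branch holds)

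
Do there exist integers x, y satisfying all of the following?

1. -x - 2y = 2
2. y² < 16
Yes

Take x = -2, y = 0. Substituting into each constraint:
  (1) 2 - 2(0) = 2 ✓
  (2) y² = (0)² = 0, and 0 < 16 ✓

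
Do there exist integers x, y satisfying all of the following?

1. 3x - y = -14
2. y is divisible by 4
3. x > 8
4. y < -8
No

A contradictory subset is {3x - y = -14, x > 8, y < -8}. No integer assignment can satisfy these jointly:

  - 3x - y = -14: is a linear equation tying the variables together
  - x > 8: bounds one variable relative to a constant
  - y < -8: bounds one variable relative to a constant

Range argument: with x ∈ [9, ∞], y ∈ [−∞, -9], the left side of the equation is at least 36, but the right side is -14 < 36. No integer solution exists.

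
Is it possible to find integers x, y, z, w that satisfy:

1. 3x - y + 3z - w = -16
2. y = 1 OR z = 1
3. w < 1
Yes

Take x = 0, y = 1, z = -5, w = 0. Substituting into each constraint:
  (1) 3(0) + (-1) + 3(-5) + 0 = -16 ✓
  (2) y = 1, target 1 ✓ (first branch holds)
  (3) 0 < 1 ✓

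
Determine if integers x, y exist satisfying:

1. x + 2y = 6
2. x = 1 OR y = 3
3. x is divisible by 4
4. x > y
No

A contradictory subset is {x + 2y = 6, x = 1 OR y = 3, x > y}. No integer assignment can satisfy these jointly:

  - x + 2y = 6: is a linear equation tying the variables together
  - x = 1 OR y = 3: forces a choice: either x = 1 or y = 3
  - x > y: bounds one variable relative to another variable

Split on the disjunction (x = 1 OR y = 3):
  • If x = 1: with x = 1, every remaining term of the linear equation is divisible by 2, so the left side is ≡ 0 (mod 2); but the right side 5 ≡ 1 (mod 2). No integers can satisfy it.
  • If y = 3: the equation forces x = 0, giving (y, x) = (3, 0), which violates x > y.
Both branches are infeasible, so the system has no integer solution.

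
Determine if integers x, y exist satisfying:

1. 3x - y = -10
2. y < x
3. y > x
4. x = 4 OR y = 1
No

A contradictory subset is {y < x, y > x}. No integer assignment can satisfy these jointly:

  - y < x: bounds one variable relative to another variable
  - y > x: bounds one variable relative to another variable

Direct contradiction: x > y and y > x cannot both hold.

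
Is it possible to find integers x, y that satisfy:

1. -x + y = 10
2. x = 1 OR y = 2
Yes

Take x = -8, y = 2. Substituting into each constraint:
  (1) 8 + 2 = 10 ✓
  (2) y = 2, target 2 ✓ (second branch holds)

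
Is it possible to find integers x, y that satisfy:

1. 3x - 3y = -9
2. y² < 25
Yes

Take x = -3, y = 0. Substituting into each constraint:
  (1) 3(-3) - 3(0) = -9 ✓
  (2) y² = (0)² = 0, and 0 < 25 ✓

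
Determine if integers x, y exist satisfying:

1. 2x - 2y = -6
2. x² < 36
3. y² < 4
Yes

Take x = -3, y = 0. Substituting into each constraint:
  (1) 2(-3) - 2(0) = -6 ✓
  (2) x² = (-3)² = 9, and 9 < 36 ✓
  (3) y² = (0)² = 0, and 0 < 4 ✓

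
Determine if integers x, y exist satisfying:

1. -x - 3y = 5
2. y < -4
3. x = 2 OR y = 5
No

The full constraint system is jointly infeasible over the integers. Each constraint and what it forces:

  - -x - 3y = 5: is a linear equation tying the variables together
  - y < -4: bounds one variable relative to a constant
  - x = 2 OR y = 5: forces a choice: either x = 2 or y = 5

Split on the disjunction (x = 2 OR y = 5):
  • If x = 2: with x = 2, every remaining term of the linear equation is divisible by 3, so the left side is ≡ 0 (mod 3); but the right side 7 ≡ 1 (mod 3). No integers can satisfy it.
  • If y = 5: this contradicts the bound y ≤ -5.
Both branches are infeasible, so the system has no integer solution.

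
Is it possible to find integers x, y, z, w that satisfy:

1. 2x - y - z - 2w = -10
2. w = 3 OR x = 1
Yes

Take x = 0, y = 4, z = 0, w = 3. Substituting into each constraint:
  (1) 2(0) + (-4) + 0 - 2(3) = -10 ✓
  (2) w = 3, target 3 ✓ (first branch holds)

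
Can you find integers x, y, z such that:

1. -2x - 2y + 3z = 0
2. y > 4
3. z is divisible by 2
Yes

Take x = -5, y = 5, z = 0. Substituting into each constraint:
  (1) -2(-5) - 2(5) + 3(0) = 0 ✓
  (2) 5 > 4 ✓
  (3) 0 = 2 × 0, remainder 0 ✓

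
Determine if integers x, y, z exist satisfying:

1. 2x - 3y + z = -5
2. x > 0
Yes

Take x = 1, y = 0, z = -7. Substituting into each constraint:
  (1) 2(1) - 3(0) + (-7) = -5 ✓
  (2) 1 > 0 ✓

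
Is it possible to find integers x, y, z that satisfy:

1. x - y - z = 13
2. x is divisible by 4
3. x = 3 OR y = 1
Yes

Take x = 0, y = 1, z = -14. Substituting into each constraint:
  (1) 0 + (-1) + 14 = 13 ✓
  (2) 0 = 4 × 0, remainder 0 ✓
  (3) y = 1, target 1 ✓ (second branch holds)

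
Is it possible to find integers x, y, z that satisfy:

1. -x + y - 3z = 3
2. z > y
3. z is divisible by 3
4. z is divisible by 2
Yes

Take x = -4, y = -1, z = 0. Substituting into each constraint:
  (1) 4 + (-1) - 3(0) = 3 ✓
  (2) 0 > -1 ✓
  (3) 0 = 3 × 0, remainder 0 ✓
  (4) 0 = 2 × 0, remainder 0 ✓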